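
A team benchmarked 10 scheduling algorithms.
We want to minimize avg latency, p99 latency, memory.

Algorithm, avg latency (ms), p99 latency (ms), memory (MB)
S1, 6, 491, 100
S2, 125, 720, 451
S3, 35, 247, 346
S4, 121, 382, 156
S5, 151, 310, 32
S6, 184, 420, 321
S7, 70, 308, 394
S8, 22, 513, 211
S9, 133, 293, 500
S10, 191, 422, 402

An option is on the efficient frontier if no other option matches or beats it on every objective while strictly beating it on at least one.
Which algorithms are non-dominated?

S1, S3, S4, S5

S1: not dominated (best avg latency).
S2: dominated by S1 (avg latency 6≤125, p99 latency 491≤720, memory 100≤451).
S3: not dominated (best p99 latency).
S4: not dominated.
S5: not dominated (best memory).
S6: dominated by S4 (avg latency 121≤184, p99 latency 382≤420, memory 156≤321).
S7: dominated by S3 (avg latency 35≤70, p99 latency 247≤308, memory 346≤394).
S8: dominated by S1 (avg latency 6≤22, p99 latency 491≤513, memory 100≤211).
S9: dominated by S3 (avg latency 35≤133, p99 latency 247≤293, memory 346≤500).
S10: dominated by S3 (avg latency 35≤191, p99 latency 247≤422, memory 346≤402).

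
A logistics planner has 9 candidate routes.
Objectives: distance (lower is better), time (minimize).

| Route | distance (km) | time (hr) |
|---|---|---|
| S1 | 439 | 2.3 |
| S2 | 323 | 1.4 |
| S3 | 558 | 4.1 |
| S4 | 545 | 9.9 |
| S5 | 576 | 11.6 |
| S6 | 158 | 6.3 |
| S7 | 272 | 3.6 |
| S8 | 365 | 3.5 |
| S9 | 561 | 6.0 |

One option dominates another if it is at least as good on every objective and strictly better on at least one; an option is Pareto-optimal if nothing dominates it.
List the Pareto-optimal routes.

S1: dominated by S2 (distance 323≤439, time 1.4≤2.3).
S2: not dominated (best time).
S3: dominated by S1 (distance 439≤558, time 2.3≤4.1).
S4: dominated by S1 (distance 439≤545, time 2.3≤9.9).
S5: dominated by S1 (distance 439≤576, time 2.3≤11.6).
S6: not dominated (best distance).
S7: not dominated.
S8: dominated by S2 (distance 323≤365, time 1.4≤3.5).
S9: dominated by S1 (distance 439≤561, time 2.3≤6.0).

S2, S6, S7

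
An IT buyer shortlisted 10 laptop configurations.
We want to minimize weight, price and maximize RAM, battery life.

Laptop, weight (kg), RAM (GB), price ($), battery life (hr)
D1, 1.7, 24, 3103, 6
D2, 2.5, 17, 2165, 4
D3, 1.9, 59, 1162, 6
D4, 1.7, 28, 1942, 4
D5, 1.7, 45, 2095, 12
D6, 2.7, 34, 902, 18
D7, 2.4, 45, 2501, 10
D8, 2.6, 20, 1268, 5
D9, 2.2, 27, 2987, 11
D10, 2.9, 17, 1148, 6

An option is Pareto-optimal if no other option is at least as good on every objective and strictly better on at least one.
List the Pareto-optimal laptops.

D1: dominated by D5 (weight 1.7≤1.7, RAM 45≥24, price 2095≤3103, battery life 12≥6).
D2: dominated by D3 (weight 1.9≤2.5, RAM 59≥17, price 1162≤2165, battery life 6≥4).
D3: not dominated (best RAM).
D4: not dominated.
D5: not dominated.
D6: not dominated (best price).
D7: dominated by D5 (weight 1.7≤2.4, RAM 45≥45, price 2095≤2501, battery life 12≥10).
D8: dominated by D3 (weight 1.9≤2.6, RAM 59≥20, price 1162≤1268, battery life 6≥5).
D9: dominated by D5 (weight 1.7≤2.2, RAM 45≥27, price 2095≤2987, battery life 12≥11).
D10: dominated by D6 (weight 2.7≤2.9, RAM 34≥17, price 902≤1148, battery life 18≥6).

D3, D4, D5, D6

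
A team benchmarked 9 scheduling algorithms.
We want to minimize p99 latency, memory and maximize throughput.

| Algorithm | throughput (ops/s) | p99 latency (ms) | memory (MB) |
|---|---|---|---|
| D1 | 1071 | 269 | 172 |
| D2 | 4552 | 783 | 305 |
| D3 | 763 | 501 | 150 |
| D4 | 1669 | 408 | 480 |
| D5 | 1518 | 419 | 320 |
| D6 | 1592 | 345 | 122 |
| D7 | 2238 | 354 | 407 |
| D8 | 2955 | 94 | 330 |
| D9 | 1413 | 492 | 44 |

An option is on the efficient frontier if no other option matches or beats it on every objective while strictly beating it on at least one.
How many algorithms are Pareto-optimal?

D1: not dominated.
D2: not dominated (best throughput).
D3: dominated by D6 (throughput 1592≥763, p99 latency 345≤501, memory 122≤150).
D4: dominated by D7 (throughput 2238≥1669, p99 latency 354≤408, memory 407≤480).
D5: dominated by D6 (throughput 1592≥1518, p99 latency 345≤419, memory 122≤320).
D6: not dominated.
D7: dominated by D8 (throughput 2955≥2238, p99 latency 94≤354, memory 330≤407).
D8: not dominated (best p99 latency).
D9: not dominated (best memory).
Pareto-optimal: D1, D2, D6, D8, D9 → 5.

5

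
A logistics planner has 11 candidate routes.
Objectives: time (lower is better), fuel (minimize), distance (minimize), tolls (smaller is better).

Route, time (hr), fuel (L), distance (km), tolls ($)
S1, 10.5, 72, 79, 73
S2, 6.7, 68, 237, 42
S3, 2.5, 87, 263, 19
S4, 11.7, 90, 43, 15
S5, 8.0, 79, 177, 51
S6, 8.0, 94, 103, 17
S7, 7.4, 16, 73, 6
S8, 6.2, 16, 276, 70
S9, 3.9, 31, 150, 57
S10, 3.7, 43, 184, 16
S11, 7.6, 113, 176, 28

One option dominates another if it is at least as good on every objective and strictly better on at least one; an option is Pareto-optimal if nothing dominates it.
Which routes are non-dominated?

S1: dominated by S7 (time 7.4≤10.5, fuel 16≤72, distance 73≤79, tolls 6≤73).
S2: dominated by S10 (time 3.7≤6.7, fuel 43≤68, distance 184≤237, tolls 16≤42).
S3: not dominated (best time).
S4: not dominated (best distance).
S5: dominated by S7 (time 7.4≤8.0, fuel 16≤79, distance 73≤177, tolls 6≤51).
S6: dominated by S7 (time 7.4≤8.0, fuel 16≤94, distance 73≤103, tolls 6≤17).
S7: not dominated (best tolls).
S8: not dominated.
S9: not dominated.
S10: not dominated.
S11: dominated by S7 (time 7.4≤7.6, fuel 16≤113, distance 73≤176, tolls 6≤28).

S3, S4, S7, S8, S9, S10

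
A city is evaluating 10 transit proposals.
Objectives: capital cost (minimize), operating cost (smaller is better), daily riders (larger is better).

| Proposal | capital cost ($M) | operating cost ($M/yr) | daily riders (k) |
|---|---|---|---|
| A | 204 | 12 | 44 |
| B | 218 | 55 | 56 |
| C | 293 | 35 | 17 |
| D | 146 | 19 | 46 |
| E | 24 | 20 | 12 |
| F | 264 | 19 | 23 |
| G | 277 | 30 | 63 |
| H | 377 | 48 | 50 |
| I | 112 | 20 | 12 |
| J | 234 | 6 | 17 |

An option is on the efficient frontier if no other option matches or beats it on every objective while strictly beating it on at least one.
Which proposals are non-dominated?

A, B, D, E, G, J

A: not dominated.
B: not dominated.
C: dominated by A (capital cost 204≤293, operating cost 12≤35, daily riders 44≥17).
D: not dominated.
E: not dominated (best capital cost).
F: dominated by A (capital cost 204≤264, operating cost 12≤19, daily riders 44≥23).
G: not dominated (best daily riders).
H: dominated by G (capital cost 277≤377, operating cost 30≤48, daily riders 63≥50).
I: dominated by E (capital cost 24≤112, operating cost 20≤20, daily riders 12≥12).
J: not dominated (best operating cost).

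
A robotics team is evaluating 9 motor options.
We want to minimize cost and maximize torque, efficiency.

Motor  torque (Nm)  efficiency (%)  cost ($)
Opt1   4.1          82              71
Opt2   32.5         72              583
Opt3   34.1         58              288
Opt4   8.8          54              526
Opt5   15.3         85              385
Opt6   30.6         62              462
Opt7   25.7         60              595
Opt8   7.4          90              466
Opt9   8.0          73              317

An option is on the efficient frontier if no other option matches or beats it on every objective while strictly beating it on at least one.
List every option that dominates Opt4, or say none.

Opt3, Opt5, Opt6

Opt3: torque 34.1≥8.8, efficiency 58≥54, cost 288≤526 — dominates Opt4.
Opt5: torque 15.3≥8.8, efficiency 85≥54, cost 385≤526 — dominates Opt4.
Opt6: torque 30.6≥8.8, efficiency 62≥54, cost 462≤526 — dominates Opt4.
Others (Opt1, Opt2, Opt7, Opt8, Opt9) are each worse than Opt4 on at least one objective.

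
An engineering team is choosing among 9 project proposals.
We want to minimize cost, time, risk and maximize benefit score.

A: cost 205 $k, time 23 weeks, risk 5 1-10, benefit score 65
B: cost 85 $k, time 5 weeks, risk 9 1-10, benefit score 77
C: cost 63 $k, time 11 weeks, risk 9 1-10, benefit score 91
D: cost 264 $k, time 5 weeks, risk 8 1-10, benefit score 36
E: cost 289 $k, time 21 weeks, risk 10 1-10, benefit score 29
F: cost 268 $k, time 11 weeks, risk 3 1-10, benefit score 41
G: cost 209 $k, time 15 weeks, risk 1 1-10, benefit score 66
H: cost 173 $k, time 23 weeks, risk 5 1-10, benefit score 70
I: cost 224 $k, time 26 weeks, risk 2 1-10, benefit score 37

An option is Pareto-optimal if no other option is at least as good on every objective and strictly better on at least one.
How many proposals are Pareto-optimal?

6

A: dominated by H (cost 173≤205, time 23≤23, risk 5≤5, benefit score 70≥65).
B: not dominated.
C: not dominated (best cost).
D: not dominated.
E: dominated by B (cost 85≤289, time 5≤21, risk 9≤10, benefit score 77≥29).
F: not dominated.
G: not dominated (best risk).
H: not dominated.
I: dominated by G (cost 209≤224, time 15≤26, risk 1≤2, benefit score 66≥37).
Pareto-optimal: B, C, D, F, G, H → 6.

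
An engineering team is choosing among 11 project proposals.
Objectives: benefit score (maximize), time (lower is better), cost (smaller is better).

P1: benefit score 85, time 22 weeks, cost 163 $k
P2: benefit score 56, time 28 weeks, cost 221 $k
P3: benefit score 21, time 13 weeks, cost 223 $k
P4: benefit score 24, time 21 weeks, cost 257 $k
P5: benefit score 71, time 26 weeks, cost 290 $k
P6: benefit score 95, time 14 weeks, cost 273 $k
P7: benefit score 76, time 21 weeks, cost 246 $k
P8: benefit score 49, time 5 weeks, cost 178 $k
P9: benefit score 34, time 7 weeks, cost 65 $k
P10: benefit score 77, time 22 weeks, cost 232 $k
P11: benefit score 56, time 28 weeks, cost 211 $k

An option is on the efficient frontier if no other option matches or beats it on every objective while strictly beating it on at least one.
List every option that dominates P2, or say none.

P1, P11

P1: benefit score 85≥56, time 22≤28, cost 163≤221 — dominates P2.
P11: benefit score 56≥56, time 28≤28, cost 211≤221 — dominates P2.
Others (P3, P4, P5, P6, P7, P8, P9, P10) are each worse than P2 on at least one objective.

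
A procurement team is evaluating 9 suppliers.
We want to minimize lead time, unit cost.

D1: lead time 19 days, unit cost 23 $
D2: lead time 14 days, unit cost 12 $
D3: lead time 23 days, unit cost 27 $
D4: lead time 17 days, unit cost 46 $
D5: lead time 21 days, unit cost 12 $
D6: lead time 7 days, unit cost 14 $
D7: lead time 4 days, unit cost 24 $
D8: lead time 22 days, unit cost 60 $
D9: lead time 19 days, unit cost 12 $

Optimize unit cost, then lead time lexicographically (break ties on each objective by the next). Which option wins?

D2

First minimize unit cost: best is 12, kept {D2, D5, D9}.
Then minimize lead time: best is 14, kept {D2}.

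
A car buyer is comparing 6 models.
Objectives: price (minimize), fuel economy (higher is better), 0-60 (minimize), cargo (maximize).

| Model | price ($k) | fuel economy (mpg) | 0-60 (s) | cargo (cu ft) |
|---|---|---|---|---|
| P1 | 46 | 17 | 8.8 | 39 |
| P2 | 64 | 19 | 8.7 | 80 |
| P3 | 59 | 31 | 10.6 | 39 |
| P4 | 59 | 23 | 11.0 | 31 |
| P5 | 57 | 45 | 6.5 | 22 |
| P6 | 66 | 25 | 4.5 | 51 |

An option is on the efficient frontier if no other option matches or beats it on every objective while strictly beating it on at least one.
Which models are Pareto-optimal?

P1, P2, P3, P5, P6

P1: not dominated (best price).
P2: not dominated (best cargo).
P3: not dominated.
P4: dominated by P3 (price 59≤59, fuel economy 31≥23, 0-60 10.6≤11.0, cargo 39≥31).
P5: not dominated (best fuel economy).
P6: not dominated (best 0-60).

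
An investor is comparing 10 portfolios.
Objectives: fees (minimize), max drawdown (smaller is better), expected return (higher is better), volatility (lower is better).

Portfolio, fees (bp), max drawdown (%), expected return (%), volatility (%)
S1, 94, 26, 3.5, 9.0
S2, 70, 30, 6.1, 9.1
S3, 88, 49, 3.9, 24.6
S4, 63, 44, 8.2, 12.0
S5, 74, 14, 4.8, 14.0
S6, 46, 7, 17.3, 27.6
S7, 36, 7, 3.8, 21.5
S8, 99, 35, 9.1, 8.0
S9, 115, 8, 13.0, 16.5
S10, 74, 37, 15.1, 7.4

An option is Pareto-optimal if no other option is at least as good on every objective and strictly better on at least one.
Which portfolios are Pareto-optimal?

S1: not dominated.
S2: not dominated.
S3: dominated by S2 (fees 70≤88, max drawdown 30≤49, expected return 6.1≥3.9, volatility 9.1≤24.6).
S4: not dominated.
S5: not dominated.
S6: not dominated (best expected return).
S7: not dominated (best fees).
S8: not dominated.
S9: not dominated.
S10: not dominated (best volatility).

S1, S2, S4, S5, S6, S7, S8, S9, S10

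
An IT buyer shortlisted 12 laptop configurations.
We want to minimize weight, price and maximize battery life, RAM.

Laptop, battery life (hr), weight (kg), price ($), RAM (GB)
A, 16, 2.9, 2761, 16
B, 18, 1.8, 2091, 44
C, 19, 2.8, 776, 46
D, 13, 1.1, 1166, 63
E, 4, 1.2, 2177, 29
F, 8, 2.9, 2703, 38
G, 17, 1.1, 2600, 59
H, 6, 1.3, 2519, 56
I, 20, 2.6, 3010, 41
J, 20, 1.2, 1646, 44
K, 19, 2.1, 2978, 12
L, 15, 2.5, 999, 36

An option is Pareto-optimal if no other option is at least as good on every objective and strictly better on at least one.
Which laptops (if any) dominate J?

none

A: worse on battery life (16 vs 20).
B: worse on battery life (18 vs 20).
C: worse on battery life (19 vs 20).
D: worse on battery life (13 vs 20).
E: worse on battery life (4 vs 20).
F: worse on battery life (8 vs 20).
G: worse on battery life (17 vs 20).
H: worse on battery life (6 vs 20).
I: worse on weight (2.6 vs 1.2).
K: worse on battery life (19 vs 20).
L: worse on battery life (15 vs 20).
No option dominates J.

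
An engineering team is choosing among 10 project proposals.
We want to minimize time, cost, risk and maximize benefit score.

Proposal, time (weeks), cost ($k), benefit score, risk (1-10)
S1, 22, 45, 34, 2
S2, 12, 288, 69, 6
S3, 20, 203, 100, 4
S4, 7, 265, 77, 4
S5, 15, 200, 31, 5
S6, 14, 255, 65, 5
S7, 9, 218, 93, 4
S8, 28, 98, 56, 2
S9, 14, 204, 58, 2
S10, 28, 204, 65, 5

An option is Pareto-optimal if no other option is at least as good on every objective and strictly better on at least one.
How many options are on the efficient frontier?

7

S1: not dominated (best cost).
S2: dominated by S4 (time 7≤12, cost 265≤288, benefit score 77≥69, risk 4≤6).
S3: not dominated (best benefit score).
S4: not dominated (best time).
S5: not dominated.
S6: dominated by S7 (time 9≤14, cost 218≤255, benefit score 93≥65, risk 4≤5).
S7: not dominated.
S8: not dominated.
S9: not dominated.
S10: dominated by S3 (time 20≤28, cost 203≤204, benefit score 100≥65, risk 4≤5).
Pareto-optimal: S1, S3, S4, S5, S7, S8, S9 → 7.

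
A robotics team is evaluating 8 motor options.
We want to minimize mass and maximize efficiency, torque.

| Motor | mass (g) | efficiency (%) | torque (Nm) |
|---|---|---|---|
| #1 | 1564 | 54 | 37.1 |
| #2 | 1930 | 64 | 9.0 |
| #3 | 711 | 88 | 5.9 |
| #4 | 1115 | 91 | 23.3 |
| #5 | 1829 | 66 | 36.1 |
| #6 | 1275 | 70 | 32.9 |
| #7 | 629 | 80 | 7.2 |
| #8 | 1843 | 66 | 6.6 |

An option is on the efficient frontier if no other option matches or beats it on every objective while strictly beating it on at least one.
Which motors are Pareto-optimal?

#1, #3, #4, #5, #6, #7

#1: not dominated (best torque).
#2: dominated by #4 (mass 1115≤1930, efficiency 91≥64, torque 23.3≥9.0).
#3: not dominated.
#4: not dominated (best efficiency).
#5: not dominated.
#6: not dominated.
#7: not dominated (best mass).
#8: dominated by #4 (mass 1115≤1843, efficiency 91≥66, torque 23.3≥6.6).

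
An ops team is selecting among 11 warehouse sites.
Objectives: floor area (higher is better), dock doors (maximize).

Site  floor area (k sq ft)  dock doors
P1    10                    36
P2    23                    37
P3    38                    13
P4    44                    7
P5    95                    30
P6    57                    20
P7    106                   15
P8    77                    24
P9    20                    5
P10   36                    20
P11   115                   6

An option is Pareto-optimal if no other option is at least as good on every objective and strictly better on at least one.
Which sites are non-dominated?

P2, P5, P7, P11

P1: dominated by P2 (floor area 23≥10, dock doors 37≥36).
P2: not dominated (best dock doors).
P3: dominated by P5 (floor area 95≥38, dock doors 30≥13).
P4: dominated by P5 (floor area 95≥44, dock doors 30≥7).
P5: not dominated.
P6: dominated by P5 (floor area 95≥57, dock doors 30≥20).
P7: not dominated.
P8: dominated by P5 (floor area 95≥77, dock doors 30≥24).
P9: dominated by P2 (floor area 23≥20, dock doors 37≥5).
P10: dominated by P5 (floor area 95≥36, dock doors 30≥20).
P11: not dominated (best floor area).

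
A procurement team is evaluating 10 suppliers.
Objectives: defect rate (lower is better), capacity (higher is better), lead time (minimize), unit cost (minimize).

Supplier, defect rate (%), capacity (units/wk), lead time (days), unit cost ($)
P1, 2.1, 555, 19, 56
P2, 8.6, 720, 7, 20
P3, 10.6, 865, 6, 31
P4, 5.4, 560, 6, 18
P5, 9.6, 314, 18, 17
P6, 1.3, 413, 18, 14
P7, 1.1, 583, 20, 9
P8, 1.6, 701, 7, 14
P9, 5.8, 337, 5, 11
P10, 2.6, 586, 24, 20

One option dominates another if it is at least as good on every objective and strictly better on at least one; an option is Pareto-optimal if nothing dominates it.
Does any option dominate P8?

P1: worse on defect rate (2.1 vs 1.6).
P2: worse on defect rate (8.6 vs 1.6).
P3: worse on defect rate (10.6 vs 1.6).
P4: worse on defect rate (5.4 vs 1.6).
P5: worse on defect rate (9.6 vs 1.6).
P6: worse on capacity (413 vs 701).
P7: worse on capacity (583 vs 701).
P9: worse on defect rate (5.8 vs 1.6).
P10: worse on defect rate (2.6 vs 1.6).
No option is at least as good as P8 on every objective and strictly better on one.

No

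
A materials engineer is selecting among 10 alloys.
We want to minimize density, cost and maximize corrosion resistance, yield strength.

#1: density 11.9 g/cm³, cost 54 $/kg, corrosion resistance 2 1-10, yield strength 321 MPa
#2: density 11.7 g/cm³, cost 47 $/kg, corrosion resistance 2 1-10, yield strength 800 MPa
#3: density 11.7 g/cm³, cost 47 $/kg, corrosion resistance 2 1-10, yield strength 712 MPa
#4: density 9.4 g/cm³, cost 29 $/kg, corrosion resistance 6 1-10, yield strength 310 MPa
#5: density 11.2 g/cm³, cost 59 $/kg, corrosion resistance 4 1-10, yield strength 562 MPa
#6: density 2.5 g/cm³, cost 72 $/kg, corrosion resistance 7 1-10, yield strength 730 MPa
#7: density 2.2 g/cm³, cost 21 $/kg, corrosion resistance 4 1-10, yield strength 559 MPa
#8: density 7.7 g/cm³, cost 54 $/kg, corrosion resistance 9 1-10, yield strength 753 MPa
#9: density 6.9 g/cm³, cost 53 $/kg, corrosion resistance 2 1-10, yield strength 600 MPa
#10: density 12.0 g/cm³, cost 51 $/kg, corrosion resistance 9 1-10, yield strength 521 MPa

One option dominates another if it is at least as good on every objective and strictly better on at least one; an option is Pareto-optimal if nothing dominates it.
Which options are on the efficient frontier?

#1: dominated by #2 (density 11.7≤11.9, cost 47≤54, corrosion resistance 2≥2, yield strength 800≥321).
#2: not dominated (best yield strength).
#3: dominated by #2 (density 11.7≤11.7, cost 47≤47, corrosion resistance 2≥2, yield strength 800≥712).
#4: not dominated.
#5: dominated by #8 (density 7.7≤11.2, cost 54≤59, corrosion resistance 9≥4, yield strength 753≥562).
#6: not dominated.
#7: not dominated (best density).
#8: not dominated.
#9: not dominated.
#10: not dominated.

#2, #4, #6, #7, #8, #9, #10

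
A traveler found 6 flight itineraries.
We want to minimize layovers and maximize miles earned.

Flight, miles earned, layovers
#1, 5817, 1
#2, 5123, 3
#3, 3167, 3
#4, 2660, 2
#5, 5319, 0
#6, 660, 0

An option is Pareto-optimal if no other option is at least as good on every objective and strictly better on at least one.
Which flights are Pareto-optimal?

#1, #5

#1: not dominated (best miles earned).
#2: dominated by #1 (miles earned 5817≥5123, layovers 1≤3).
#3: dominated by #1 (miles earned 5817≥3167, layovers 1≤3).
#4: dominated by #1 (miles earned 5817≥2660, layovers 1≤2).
#5: not dominated.
#6: dominated by #5 (miles earned 5319≥660, layovers 0≤0).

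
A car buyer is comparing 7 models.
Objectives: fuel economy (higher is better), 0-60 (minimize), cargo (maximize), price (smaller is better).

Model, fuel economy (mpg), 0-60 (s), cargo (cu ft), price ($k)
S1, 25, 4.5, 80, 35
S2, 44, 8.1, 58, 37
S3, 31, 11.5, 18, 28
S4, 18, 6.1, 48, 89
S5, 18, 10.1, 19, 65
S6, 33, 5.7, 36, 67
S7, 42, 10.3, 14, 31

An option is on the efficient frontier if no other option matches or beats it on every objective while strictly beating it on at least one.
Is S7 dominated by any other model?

No

S1: worse on fuel economy (25 vs 42).
S2: worse on price (37 vs 31).
S3: worse on fuel economy (31 vs 42).
S4: worse on fuel economy (18 vs 42).
S5: worse on fuel economy (18 vs 42).
S6: worse on fuel economy (33 vs 42).
No option is at least as good as S7 on every objective and strictly better on one.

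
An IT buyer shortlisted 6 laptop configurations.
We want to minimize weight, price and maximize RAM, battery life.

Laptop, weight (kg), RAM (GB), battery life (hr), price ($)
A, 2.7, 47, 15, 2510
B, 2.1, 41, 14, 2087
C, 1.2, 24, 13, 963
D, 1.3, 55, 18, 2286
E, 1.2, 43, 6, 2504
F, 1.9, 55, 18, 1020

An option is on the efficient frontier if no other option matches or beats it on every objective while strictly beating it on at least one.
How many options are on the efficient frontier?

4

A: dominated by D (weight 1.3≤2.7, RAM 55≥47, battery life 18≥15, price 2286≤2510).
B: dominated by F (weight 1.9≤2.1, RAM 55≥41, battery life 18≥14, price 1020≤2087).
C: not dominated (best price).
D: not dominated.
E: not dominated.
F: not dominated.
Pareto-optimal: C, D, E, F → 4.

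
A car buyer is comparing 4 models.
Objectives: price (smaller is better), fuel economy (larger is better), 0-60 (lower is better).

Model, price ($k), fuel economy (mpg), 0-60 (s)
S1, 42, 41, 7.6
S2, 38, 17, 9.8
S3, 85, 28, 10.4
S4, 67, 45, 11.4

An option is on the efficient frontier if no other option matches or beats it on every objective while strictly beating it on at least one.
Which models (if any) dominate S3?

S1

S1: price 42≤85, fuel economy 41≥28, 0-60 7.6≤10.4 — dominates S3.
Others (S2, S4) are each worse than S3 on at least one objective.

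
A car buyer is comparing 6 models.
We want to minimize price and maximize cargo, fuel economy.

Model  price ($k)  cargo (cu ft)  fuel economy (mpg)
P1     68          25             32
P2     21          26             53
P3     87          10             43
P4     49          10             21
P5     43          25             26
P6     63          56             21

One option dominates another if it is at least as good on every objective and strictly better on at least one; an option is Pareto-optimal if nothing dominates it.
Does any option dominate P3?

P2 vs P3: price 21≤87, cargo 26≥10, fuel economy 53≥43 — P2 is at least as good on every objective and strictly better on at least one, so P2 dominates P3.

Yes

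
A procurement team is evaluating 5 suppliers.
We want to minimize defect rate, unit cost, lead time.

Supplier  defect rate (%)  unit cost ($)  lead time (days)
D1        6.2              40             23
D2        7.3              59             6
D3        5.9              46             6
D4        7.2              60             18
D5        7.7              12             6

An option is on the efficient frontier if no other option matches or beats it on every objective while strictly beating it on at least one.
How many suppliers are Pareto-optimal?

3

D1: not dominated.
D2: dominated by D3 (defect rate 5.9≤7.3, unit cost 46≤59, lead time 6≤6).
D3: not dominated (best defect rate).
D4: dominated by D3 (defect rate 5.9≤7.2, unit cost 46≤60, lead time 6≤18).
D5: not dominated (best unit cost).
Pareto-optimal: D1, D3, D5 → 3.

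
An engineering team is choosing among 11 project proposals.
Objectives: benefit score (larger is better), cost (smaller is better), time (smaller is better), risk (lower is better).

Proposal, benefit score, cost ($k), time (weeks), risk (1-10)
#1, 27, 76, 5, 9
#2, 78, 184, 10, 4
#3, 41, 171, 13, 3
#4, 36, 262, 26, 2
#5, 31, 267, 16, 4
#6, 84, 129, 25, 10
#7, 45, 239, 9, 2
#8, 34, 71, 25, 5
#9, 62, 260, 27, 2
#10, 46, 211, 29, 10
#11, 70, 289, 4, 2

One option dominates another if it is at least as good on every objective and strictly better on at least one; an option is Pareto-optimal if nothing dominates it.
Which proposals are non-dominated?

#1, #2, #3, #6, #7, #8, #9, #11

#1: not dominated.
#2: not dominated.
#3: not dominated.
#4: dominated by #7 (benefit score 45≥36, cost 239≤262, time 9≤26, risk 2≤2).
#5: dominated by #2 (benefit score 78≥31, cost 184≤267, time 10≤16, risk 4≤4).
#6: not dominated (best benefit score).
#7: not dominated.
#8: not dominated (best cost).
#9: not dominated.
#10: dominated by #2 (benefit score 78≥46, cost 184≤211, time 10≤29, risk 4≤10).
#11: not dominated (best time).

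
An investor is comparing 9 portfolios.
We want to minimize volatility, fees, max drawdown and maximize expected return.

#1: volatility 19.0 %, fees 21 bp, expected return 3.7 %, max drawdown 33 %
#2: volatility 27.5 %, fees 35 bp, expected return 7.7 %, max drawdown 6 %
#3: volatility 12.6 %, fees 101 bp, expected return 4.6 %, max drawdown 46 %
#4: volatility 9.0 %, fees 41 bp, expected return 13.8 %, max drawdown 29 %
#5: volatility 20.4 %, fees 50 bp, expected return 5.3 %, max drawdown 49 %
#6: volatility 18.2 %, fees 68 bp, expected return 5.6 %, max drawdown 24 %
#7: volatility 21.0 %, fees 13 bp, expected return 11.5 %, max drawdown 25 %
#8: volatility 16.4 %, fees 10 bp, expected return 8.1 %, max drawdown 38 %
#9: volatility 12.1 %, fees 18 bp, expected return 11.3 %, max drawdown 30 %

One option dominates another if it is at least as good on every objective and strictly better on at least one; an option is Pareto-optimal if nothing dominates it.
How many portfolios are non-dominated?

#1: dominated by #9 (volatility 12.1≤19.0, fees 18≤21, expected return 11.3≥3.7, max drawdown 30≤33).
#2: not dominated (best max drawdown).
#3: dominated by #4 (volatility 9.0≤12.6, fees 41≤101, expected return 13.8≥4.6, max drawdown 29≤46).
#4: not dominated (best volatility).
#5: dominated by #4 (volatility 9.0≤20.4, fees 41≤50, expected return 13.8≥5.3, max drawdown 29≤49).
#6: not dominated.
#7: not dominated.
#8: not dominated (best fees).
#9: not dominated.
Pareto-optimal: #2, #4, #6, #7, #8, #9 → 6.

6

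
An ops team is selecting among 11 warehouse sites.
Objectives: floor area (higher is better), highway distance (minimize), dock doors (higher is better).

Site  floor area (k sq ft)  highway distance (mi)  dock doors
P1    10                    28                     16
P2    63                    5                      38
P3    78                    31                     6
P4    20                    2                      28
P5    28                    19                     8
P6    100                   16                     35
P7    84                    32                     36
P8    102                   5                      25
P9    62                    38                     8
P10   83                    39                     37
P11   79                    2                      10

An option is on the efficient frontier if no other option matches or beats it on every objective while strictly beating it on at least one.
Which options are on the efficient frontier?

P1: dominated by P2 (floor area 63≥10, highway distance 5≤28, dock doors 38≥16).
P2: not dominated (best dock doors).
P3: dominated by P6 (floor area 100≥78, highway distance 16≤31, dock doors 35≥6).
P4: not dominated.
P5: dominated by P2 (floor area 63≥28, highway distance 5≤19, dock doors 38≥8).
P6: not dominated.
P7: not dominated.
P8: not dominated (best floor area).
P9: dominated by P2 (floor area 63≥62, highway distance 5≤38, dock doors 38≥8).
P10: not dominated.
P11: not dominated.

P2, P4, P6, P7, P8, P10, P11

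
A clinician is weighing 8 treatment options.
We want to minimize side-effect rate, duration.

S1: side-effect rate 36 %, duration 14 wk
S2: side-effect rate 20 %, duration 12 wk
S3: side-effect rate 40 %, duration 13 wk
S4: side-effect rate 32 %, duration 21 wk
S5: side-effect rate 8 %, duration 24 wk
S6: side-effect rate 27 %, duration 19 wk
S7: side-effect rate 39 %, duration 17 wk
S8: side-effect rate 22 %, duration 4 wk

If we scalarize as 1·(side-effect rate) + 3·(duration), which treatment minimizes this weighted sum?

S8

S1: 1·36 + 3·14 = 78
S2: 1·20 + 3·12 = 56
S3: 1·40 + 3·13 = 79
S4: 1·32 + 3·21 = 95
S5: 1·8 + 3·24 = 80
S6: 1·27 + 3·19 = 84
S7: 1·39 + 3·17 = 90
S8: 1·22 + 3·4 = 34
Lowest: S8 at 34.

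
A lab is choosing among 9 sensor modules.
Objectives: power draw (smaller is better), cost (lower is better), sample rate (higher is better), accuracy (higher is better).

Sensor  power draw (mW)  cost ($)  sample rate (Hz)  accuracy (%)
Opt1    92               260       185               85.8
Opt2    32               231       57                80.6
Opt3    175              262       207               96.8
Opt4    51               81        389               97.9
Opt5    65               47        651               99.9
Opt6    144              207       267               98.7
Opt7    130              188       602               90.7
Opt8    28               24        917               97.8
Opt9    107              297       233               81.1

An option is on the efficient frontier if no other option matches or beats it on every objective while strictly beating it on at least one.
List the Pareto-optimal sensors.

Opt4, Opt5, Opt8

Opt1: dominated by Opt4 (power draw 51≤92, cost 81≤260, sample rate 389≥185, accuracy 97.9≥85.8).
Opt2: dominated by Opt8 (power draw 28≤32, cost 24≤231, sample rate 917≥57, accuracy 97.8≥80.6).
Opt3: dominated by Opt4 (power draw 51≤175, cost 81≤262, sample rate 389≥207, accuracy 97.9≥96.8).
Opt4: not dominated.
Opt5: not dominated (best accuracy).
Opt6: dominated by Opt5 (power draw 65≤144, cost 47≤207, sample rate 651≥267, accuracy 99.9≥98.7).
Opt7: dominated by Opt5 (power draw 65≤130, cost 47≤188, sample rate 651≥602, accuracy 99.9≥90.7).
Opt8: not dominated (best power draw).
Opt9: dominated by Opt4 (power draw 51≤107, cost 81≤297, sample rate 389≥233, accuracy 97.9≥81.1).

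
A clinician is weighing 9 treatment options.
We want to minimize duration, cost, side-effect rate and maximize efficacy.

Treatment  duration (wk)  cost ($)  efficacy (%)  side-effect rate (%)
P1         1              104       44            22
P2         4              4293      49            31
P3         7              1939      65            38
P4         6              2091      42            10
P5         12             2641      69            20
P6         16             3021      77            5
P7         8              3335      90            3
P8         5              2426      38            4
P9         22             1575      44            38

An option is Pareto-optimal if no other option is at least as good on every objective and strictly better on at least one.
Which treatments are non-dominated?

P1: not dominated (best duration).
P2: not dominated.
P3: not dominated.
P4: not dominated.
P5: not dominated.
P6: not dominated.
P7: not dominated (best efficacy).
P8: not dominated.
P9: dominated by P1 (duration 1≤22, cost 104≤1575, efficacy 44≥44, side-effect rate 22≤38).

P1, P2, P3, P4, P5, P6, P7, P8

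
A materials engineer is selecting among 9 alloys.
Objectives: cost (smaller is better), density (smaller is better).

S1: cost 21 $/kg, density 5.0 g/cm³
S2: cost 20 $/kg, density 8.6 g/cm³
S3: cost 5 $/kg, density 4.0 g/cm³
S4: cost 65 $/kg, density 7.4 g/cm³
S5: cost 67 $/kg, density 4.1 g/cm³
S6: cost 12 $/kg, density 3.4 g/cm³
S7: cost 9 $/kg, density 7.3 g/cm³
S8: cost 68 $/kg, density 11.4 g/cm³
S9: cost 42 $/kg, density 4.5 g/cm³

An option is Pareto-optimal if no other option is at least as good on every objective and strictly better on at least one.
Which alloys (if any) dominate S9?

S3, S6

S3: cost 5≤42, density 4.0≤4.5 — dominates S9.
S6: cost 12≤42, density 3.4≤4.5 — dominates S9.
Others (S1, S2, S4, S5, S7, S8) are each worse than S9 on at least one objective.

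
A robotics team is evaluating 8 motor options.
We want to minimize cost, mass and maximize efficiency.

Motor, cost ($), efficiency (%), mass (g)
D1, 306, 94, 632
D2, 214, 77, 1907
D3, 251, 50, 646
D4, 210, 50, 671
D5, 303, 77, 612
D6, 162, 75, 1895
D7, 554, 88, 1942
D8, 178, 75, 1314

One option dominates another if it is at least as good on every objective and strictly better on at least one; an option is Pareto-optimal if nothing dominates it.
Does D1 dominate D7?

Yes

D1 vs D7: cost 306≤554, efficiency 94≥88, mass 632≤1942 — D1 is at least as good on every objective with at least one strict improvement.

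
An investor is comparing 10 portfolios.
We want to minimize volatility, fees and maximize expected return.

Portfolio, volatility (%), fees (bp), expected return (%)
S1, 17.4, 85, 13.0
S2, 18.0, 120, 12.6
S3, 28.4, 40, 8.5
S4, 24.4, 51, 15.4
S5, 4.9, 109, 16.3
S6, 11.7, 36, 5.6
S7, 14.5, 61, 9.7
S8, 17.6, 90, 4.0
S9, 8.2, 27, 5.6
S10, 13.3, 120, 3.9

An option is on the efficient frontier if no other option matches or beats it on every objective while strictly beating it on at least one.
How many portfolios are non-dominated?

6

S1: not dominated.
S2: dominated by S1 (volatility 17.4≤18.0, fees 85≤120, expected return 13.0≥12.6).
S3: not dominated.
S4: not dominated.
S5: not dominated (best volatility).
S6: dominated by S9 (volatility 8.2≤11.7, fees 27≤36, expected return 5.6≥5.6).
S7: not dominated.
S8: dominated by S1 (volatility 17.4≤17.6, fees 85≤90, expected return 13.0≥4.0).
S9: not dominated (best fees).
S10: dominated by S5 (volatility 4.9≤13.3, fees 109≤120, expected return 16.3≥3.9).
Pareto-optimal: S1, S3, S4, S5, S7, S9 → 6.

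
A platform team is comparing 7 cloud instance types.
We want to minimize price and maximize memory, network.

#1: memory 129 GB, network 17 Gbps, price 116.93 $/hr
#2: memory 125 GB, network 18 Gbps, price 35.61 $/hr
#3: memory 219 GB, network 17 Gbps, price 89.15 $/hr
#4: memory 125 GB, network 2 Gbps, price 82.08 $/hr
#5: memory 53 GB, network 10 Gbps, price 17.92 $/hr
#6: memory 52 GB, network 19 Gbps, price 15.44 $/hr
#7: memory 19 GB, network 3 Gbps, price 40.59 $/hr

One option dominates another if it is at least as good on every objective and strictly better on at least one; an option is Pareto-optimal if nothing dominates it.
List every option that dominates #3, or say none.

none

#1: worse on memory (129 vs 219).
#2: worse on memory (125 vs 219).
#4: worse on memory (125 vs 219).
#5: worse on memory (53 vs 219).
#6: worse on memory (52 vs 219).
#7: worse on memory (19 vs 219).
No option dominates #3.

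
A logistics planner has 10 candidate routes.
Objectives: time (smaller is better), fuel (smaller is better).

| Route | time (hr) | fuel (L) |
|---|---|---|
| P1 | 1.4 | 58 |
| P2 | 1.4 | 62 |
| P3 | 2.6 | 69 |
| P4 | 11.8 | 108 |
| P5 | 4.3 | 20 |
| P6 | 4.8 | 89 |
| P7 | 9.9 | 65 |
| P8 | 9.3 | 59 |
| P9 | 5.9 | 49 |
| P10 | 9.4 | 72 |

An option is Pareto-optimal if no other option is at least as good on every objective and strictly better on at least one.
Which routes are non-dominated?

P1, P5

P1: not dominated.
P2: dominated by P1 (time 1.4≤1.4, fuel 58≤62).
P3: dominated by P1 (time 1.4≤2.6, fuel 58≤69).
P4: dominated by P1 (time 1.4≤11.8, fuel 58≤108).
P5: not dominated (best fuel).
P6: dominated by P1 (time 1.4≤4.8, fuel 58≤89).
P7: dominated by P1 (time 1.4≤9.9, fuel 58≤65).
P8: dominated by P1 (time 1.4≤9.3, fuel 58≤59).
P9: dominated by P5 (time 4.3≤5.9, fuel 20≤49).
P10: dominated by P1 (time 1.4≤9.4, fuel 58≤72).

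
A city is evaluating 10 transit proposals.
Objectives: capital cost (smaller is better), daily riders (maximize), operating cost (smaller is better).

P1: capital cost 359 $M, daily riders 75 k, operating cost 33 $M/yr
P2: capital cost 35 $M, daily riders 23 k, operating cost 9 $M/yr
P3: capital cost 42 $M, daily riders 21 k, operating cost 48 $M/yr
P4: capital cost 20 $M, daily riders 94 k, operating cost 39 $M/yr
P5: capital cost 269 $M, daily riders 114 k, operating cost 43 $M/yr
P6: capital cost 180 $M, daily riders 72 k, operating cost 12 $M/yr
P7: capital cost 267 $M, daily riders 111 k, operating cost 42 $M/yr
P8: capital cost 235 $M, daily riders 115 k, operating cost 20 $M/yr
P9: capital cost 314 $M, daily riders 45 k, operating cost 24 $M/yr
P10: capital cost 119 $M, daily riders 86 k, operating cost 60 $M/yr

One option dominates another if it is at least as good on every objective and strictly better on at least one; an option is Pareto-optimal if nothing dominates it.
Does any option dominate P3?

Yes

P2 vs P3: capital cost 35≤42, daily riders 23≥21, operating cost 9≤48 — P2 is at least as good on every objective and strictly better on at least one, so P2 dominates P3.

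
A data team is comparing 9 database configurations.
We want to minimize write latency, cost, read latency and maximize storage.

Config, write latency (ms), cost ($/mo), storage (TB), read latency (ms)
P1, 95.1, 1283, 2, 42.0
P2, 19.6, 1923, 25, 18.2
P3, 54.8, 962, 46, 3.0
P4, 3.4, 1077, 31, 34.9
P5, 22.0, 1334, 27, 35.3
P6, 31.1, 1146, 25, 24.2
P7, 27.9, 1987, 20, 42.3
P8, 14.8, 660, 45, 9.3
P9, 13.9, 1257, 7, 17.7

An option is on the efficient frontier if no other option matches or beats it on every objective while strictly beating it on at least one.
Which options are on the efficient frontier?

P3, P4, P8, P9

P1: dominated by P3 (write latency 54.8≤95.1, cost 962≤1283, storage 46≥2, read latency 3.0≤42.0).
P2: dominated by P8 (write latency 14.8≤19.6, cost 660≤1923, storage 45≥25, read latency 9.3≤18.2).
P3: not dominated (best storage).
P4: not dominated (best write latency).
P5: dominated by P4 (write latency 3.4≤22.0, cost 1077≤1334, storage 31≥27, read latency 34.9≤35.3).
P6: dominated by P8 (write latency 14.8≤31.1, cost 660≤1146, storage 45≥25, read latency 9.3≤24.2).
P7: dominated by P2 (write latency 19.6≤27.9, cost 1923≤1987, storage 25≥20, read latency 18.2≤42.3).
P8: not dominated (best cost).
P9: not dominated.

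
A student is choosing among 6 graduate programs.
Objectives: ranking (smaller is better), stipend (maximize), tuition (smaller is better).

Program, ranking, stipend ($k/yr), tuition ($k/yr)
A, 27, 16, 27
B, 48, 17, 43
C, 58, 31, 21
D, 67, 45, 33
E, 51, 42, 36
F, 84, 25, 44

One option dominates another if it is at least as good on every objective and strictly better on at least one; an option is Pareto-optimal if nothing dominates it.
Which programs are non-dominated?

A: not dominated (best ranking).
B: not dominated.
C: not dominated (best tuition).
D: not dominated (best stipend).
E: not dominated.
F: dominated by C (ranking 58≤84, stipend 31≥25, tuition 21≤44).

A, B, C, D, E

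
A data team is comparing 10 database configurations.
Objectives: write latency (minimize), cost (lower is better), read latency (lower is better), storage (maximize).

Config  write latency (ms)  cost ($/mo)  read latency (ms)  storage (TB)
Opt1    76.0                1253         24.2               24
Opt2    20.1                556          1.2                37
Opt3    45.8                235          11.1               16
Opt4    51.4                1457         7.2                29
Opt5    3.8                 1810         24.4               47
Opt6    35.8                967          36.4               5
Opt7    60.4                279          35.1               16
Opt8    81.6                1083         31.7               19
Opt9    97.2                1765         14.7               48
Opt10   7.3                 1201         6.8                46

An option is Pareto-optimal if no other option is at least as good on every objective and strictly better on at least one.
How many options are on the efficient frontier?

Opt1: dominated by Opt2 (write latency 20.1≤76.0, cost 556≤1253, read latency 1.2≤24.2, storage 37≥24).
Opt2: not dominated (best read latency).
Opt3: not dominated (best cost).
Opt4: dominated by Opt2 (write latency 20.1≤51.4, cost 556≤1457, read latency 1.2≤7.2, storage 37≥29).
Opt5: not dominated (best write latency).
Opt6: dominated by Opt2 (write latency 20.1≤35.8, cost 556≤967, read latency 1.2≤36.4, storage 37≥5).
Opt7: dominated by Opt3 (write latency 45.8≤60.4, cost 235≤279, read latency 11.1≤35.1, storage 16≥16).
Opt8: dominated by Opt2 (write latency 20.1≤81.6, cost 556≤1083, read latency 1.2≤31.7, storage 37≥19).
Opt9: not dominated (best storage).
Opt10: not dominated.
Pareto-optimal: Opt2, Opt3, Opt5, Opt9, Opt10 → 5.

5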